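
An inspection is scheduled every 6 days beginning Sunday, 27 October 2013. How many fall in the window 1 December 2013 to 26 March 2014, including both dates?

20

Occurrences land 6·i days after 27 October 2013 for i = 0, 1, 2, …
1 December 2013 is 35 days after the start; 35 ÷ 6 = 5 remainder 5; since the remainder is 5, round up to i = 6. First occurrence in the window: #7 on 2 December 2013 (6×6 = 36 days in).
26 March 2014 is 150 days after the start; 150 ÷ 6 = 25 remainder 0. Last occurrence in the window: #26 on 26 March 2014.
Occurrences #7 through #26: 20 in total.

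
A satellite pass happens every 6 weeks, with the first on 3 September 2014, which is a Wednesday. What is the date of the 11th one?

The 11th occurrence is 10 intervals after the first: 10 × 42 = 420 days after 3 September 2014.
September has 30 days — 27 days to the end of September leaves 393.
October has 31 days (362 left).
November has 30 days (332 left).
December has 31 days (301 left).
January has 31 days (270 left).
February has 28 days (242 left).
March has 31 days (211 left).
April has 30 days (181 left).
May has 31 days (150 left).
June has 30 days (120 left).
July has 31 days (89 left).
August has 31 days (58 left).
September has 30 days (28 left).
28 days into October → 28 October 2015.

28 October 2015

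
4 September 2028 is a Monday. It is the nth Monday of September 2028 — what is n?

Day 4 falls in week ⌈4/7⌉ of the month.
Days 1–7 hold the 1st Monday, 8–14 the 2nd, 15–21 the 3rd, 22–28 the 4th, 29–31 the 5th.
4 is in the range for the 1st.

1st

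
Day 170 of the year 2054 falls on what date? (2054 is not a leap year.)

January has 31 days (170 − 31 = 139 remain).
February has 28 days (139 − 28 = 111 remain).
March has 31 days (111 − 31 = 80 remain).
April has 30 days (80 − 30 = 50 remain).
May has 31 days (50 − 31 = 19 remain).
19 into June → June 19.

2054-06-19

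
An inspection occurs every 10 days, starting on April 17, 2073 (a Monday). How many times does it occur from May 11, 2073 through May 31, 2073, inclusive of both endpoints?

2

Occurrences land 10·i days after April 17, 2073 for i = 0, 1, 2, …
May 11, 2073 is 24 days after the start; 24 ÷ 10 = 2 remainder 4; since the remainder is 4, round up to i = 3. First occurrence in the window: #4 on May 17, 2073 (3×10 = 30 days in).
May 31, 2073 is 44 days after the start; 44 ÷ 10 = 4 remainder 4. Last occurrence in the window: #5 on May 27, 2073.
Occurrences #4 through #5: 2 in total.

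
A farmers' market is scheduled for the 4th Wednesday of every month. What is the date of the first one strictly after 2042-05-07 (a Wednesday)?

May 2042 starts on a Thursday; its first Wednesday is the 7th, so the 4th Wednesday is the 28th — 2042-05-28.
2042-05-28 is after 2042-05-07, so that is the next one.

2042-05-28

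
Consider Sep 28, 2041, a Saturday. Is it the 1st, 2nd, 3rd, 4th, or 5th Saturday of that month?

Day 28 falls in week ⌈28/7⌉ of the month.
Days 1–7 hold the 1st Saturday, 8–14 the 2nd, 15–21 the 3rd, 22–28 the 4th, 29–31 the 5th.
28 is in the range for the 4th.

4th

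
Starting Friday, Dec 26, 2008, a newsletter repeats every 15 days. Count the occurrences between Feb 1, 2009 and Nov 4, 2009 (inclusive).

18

Occurrences land 15·i days after Dec 26, 2008 for i = 0, 1, 2, …
Feb 1, 2009 is 37 days after the start; 37 ÷ 15 = 2 remainder 7; since the remainder is 7, round up to i = 3. First occurrence in the window: #4 on Feb 9, 2009 (3×15 = 45 days in).
Nov 4, 2009 is 313 days after the start; 313 ÷ 15 = 20 remainder 13. Last occurrence in the window: #21 on Oct 22, 2009.
Occurrences #4 through #21: 18 in total.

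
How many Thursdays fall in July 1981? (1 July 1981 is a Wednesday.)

1 July 1981 is a Wednesday; the first Thursday on or after it is 2 July 1981 (1 day later).
From 2 July 1981 to 31 July 1981 is 31 − 2 = 29 days.
29 ÷ 7 = 4 full weeks with remainder 1, so 4 more Thursdays after the first → 5.

5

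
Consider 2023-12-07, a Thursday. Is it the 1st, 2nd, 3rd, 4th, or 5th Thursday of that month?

1st

Day 7 falls in week ⌈7/7⌉ of the month.
Days 1–7 hold the 1st Thursday, 8–14 the 2nd, 15–21 the 3rd, 22–28 the 4th, 29–31 the 5th.
7 is in the range for the 1st.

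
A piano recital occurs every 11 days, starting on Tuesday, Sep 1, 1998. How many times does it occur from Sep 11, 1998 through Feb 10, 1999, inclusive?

14

Occurrences land 11·i days after Sep 1, 1998 for i = 0, 1, 2, …
Sep 11, 1998 is 10 days after the start; 10 ÷ 11 = 0 remainder 10; since the remainder is 10, round up to i = 1. First occurrence in the window: #2 on Sep 12, 1998 (1×11 = 11 days in).
Feb 10, 1999 is 162 days after the start; 162 ÷ 11 = 14 remainder 8. Last occurrence in the window: #15 on Feb 2, 1999.
Occurrences #2 through #15: 14 in total.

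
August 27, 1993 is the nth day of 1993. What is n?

239

Days in months before August: 31 + 28 + 31 + 30 + 31 + 30 + 31 = 212.
Plus 27 days into August → day 239.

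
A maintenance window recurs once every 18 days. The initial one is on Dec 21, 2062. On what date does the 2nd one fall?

Jan 8, 2063

The 2nd occurrence is 1 interval after the first: 1 × 18 = 18 days after Dec 21, 2062.
Dec has 31 days — 10 days to the end of Dec leaves 8.
8 days into Jan → Jan 8, 2063.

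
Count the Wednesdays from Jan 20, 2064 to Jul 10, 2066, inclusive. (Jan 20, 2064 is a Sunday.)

129

Jan 20, 2064 is a Sunday; the first Wednesday on or after it is Jan 23, 2064 (3 days later).
From Jan 23, 2064 to Jul 10, 2066: 343 + 365 + 191 = 899 days (rest of 2064, 2065, to Jul 10, 2066 in 2066).
899 ÷ 7 = 128 full weeks with remainder 3, so 128 more Wednesdays after the first → 129.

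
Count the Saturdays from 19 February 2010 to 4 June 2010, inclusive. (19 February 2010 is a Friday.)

19 February 2010 is a Friday; the first Saturday on or after it is 20 February 2010 (1 day later).
From 20 February 2010 to 4 June 2010: 8 + 31 + 30 + 31 + 4 = 104 days (rest of February, March, April, May, June).
104 ÷ 7 = 14 full weeks with remainder 6, so 14 more Saturdays after the first → 15.

15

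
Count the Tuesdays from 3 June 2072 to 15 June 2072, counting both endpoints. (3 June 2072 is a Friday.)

2

3 June 2072 is a Friday; the first Tuesday on or after it is 7 June 2072 (4 days later).
From 7 June 2072 to 15 June 2072 is 15 − 7 = 8 days.
8 ÷ 7 = 1 full weeks with remainder 1, so 1 more Tuesdays after the first → 2.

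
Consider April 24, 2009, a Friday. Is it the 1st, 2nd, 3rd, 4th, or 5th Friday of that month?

4th

Day 24 falls in week ⌈24/7⌉ of the month.
Days 1–7 hold the 1st Friday, 8–14 the 2nd, 15–21 the 3rd, 22–28 the 4th, 29–31 the 5th.
24 is in the range for the 4th.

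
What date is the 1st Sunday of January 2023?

The first Sunday of January 2023 is January 1.

January 1, 2023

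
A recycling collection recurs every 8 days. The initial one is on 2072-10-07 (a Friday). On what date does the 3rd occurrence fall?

2072-10-23

The 3rd occurrence is 2 intervals after the first: 2 × 8 = 16 days after 2072-10-07.
16 days later is 2072-10-23.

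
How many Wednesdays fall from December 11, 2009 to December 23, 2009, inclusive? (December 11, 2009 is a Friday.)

December 11, 2009 is a Friday; the first Wednesday on or after it is December 16, 2009 (5 days later).
From December 16, 2009 to December 23, 2009 is 23 − 16 = 7 days.
7 ÷ 7 = 1 full weeks with remainder 0, so 1 more Wednesdays after the first → 2.

2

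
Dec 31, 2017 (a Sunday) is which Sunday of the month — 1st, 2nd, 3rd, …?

Day 31 falls in week ⌈31/7⌉ of the month.
Days 1–7 hold the 1st Sunday, 8–14 the 2nd, 15–21 the 3rd, 22–28 the 4th, 29–31 the 5th.
31 is in the range for the 5th.

5th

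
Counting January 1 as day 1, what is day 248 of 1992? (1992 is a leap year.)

4 September 1992

January has 31 days (248 − 31 = 217 remain).
February has 29 days (217 − 29 = 188 remain).
March has 31 days (188 − 31 = 157 remain).
April has 30 days (157 − 30 = 127 remain).
May has 31 days (127 − 31 = 96 remain).
June has 30 days (96 − 30 = 66 remain).
July has 31 days (66 − 31 = 35 remain).
August has 31 days (35 − 31 = 4 remain).
4 into September → September 4.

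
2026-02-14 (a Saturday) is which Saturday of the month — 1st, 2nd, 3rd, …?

2nd

Day 14 falls in week ⌈14/7⌉ of the month.
Days 1–7 hold the 1st Saturday, 8–14 the 2nd, 15–21 the 3rd, 22–28 the 4th, 29–31 the 5th.
14 is in the range for the 2nd.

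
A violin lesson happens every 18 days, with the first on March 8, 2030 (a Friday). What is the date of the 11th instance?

The 11th occurrence is 10 intervals after the first: 10 × 18 = 180 days after March 8, 2030.
March has 31 days — 23 days to the end of March leaves 157.
April has 30 days (127 left).
May has 31 days (96 left).
June has 30 days (66 left).
July has 31 days (35 left).
August has 31 days (4 left).
4 days into September → September 4, 2030.

September 4, 2030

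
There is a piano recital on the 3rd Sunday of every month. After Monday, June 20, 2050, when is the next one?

June 2050 starts on a Wednesday; its first Sunday is the 5th, so the 3rd Sunday is the 19th — June 19, 2050.
That is not after June 20, 2050, so look at July 2050.
July 2050 starts on a Friday; its first Sunday is the 3rd, so the 3rd Sunday is the 17th — July 17, 2050.

July 17, 2050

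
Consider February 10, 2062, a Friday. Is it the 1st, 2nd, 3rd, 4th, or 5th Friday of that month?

2nd

Day 10 falls in week ⌈10/7⌉ of the month.
Days 1–7 hold the 1st Friday, 8–14 the 2nd, 15–21 the 3rd, 22–28 the 4th, 29–31 the 5th.
10 is in the range for the 2nd.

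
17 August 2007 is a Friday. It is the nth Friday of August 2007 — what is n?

Day 17 falls in week ⌈17/7⌉ of the month.
Days 1–7 hold the 1st Friday, 8–14 the 2nd, 15–21 the 3rd, 22–28 the 4th, 29–31 the 5th.
17 is in the range for the 3rd.

3rd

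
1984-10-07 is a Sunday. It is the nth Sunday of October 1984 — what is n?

Day 7 falls in week ⌈7/7⌉ of the month.
Days 1–7 hold the 1st Sunday, 8–14 the 2nd, 15–21 the 3rd, 22–28 the 4th, 29–31 the 5th.
7 is in the range for the 1st.

1st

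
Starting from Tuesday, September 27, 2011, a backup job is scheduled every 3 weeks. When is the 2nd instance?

October 18, 2011

The 2nd occurrence is 1 interval after the first: 1 × 21 = 21 days after September 27, 2011.
September has 30 days — 3 days to the end of September leaves 18.
18 days into October → October 18, 2011.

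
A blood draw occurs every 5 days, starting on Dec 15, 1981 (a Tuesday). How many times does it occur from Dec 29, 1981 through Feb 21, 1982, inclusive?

11

Occurrences land 5·i days after Dec 15, 1981 for i = 0, 1, 2, …
Dec 29, 1981 is 14 days after the start; 14 ÷ 5 = 2 remainder 4; since the remainder is 4, round up to i = 3. First occurrence in the window: #4 on Dec 30, 1981 (3×5 = 15 days in).
Feb 21, 1982 is 68 days after the start; 68 ÷ 5 = 13 remainder 3. Last occurrence in the window: #14 on Feb 18, 1982.
Occurrences #4 through #14: 11 in total.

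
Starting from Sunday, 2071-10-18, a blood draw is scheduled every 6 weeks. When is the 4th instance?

The 4th occurrence is 3 intervals after the first: 3 × 42 = 126 days after 2071-10-18.
October has 31 days — 13 days to the end of October leaves 113.
November has 30 days (83 left).
December has 31 days (52 left).
January has 31 days (21 left).
21 days into February → 2072-02-21.

2072-02-21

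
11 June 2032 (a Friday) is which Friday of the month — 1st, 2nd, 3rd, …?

Day 11 falls in week ⌈11/7⌉ of the month.
Days 1–7 hold the 1st Friday, 8–14 the 2nd, 15–21 the 3rd, 22–28 the 4th, 29–31 the 5th.
11 is in the range for the 2nd.

2nd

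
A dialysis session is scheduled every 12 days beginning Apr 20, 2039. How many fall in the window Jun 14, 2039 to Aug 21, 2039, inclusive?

Occurrences land 12·i days after Apr 20, 2039 for i = 0, 1, 2, …
Jun 14, 2039 is 55 days after the start; 55 ÷ 12 = 4 remainder 7; since the remainder is 7, round up to i = 5. First occurrence in the window: #6 on Jun 19, 2039 (5×12 = 60 days in).
Aug 21, 2039 is 123 days after the start; 123 ÷ 12 = 10 remainder 3. Last occurrence in the window: #11 on Aug 18, 2039.
Occurrences #6 through #11: 6 in total.

6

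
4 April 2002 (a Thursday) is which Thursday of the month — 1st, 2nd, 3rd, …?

1st

Day 4 falls in week ⌈4/7⌉ of the month.
Days 1–7 hold the 1st Thursday, 8–14 the 2nd, 15–21 the 3rd, 22–28 the 4th, 29–31 the 5th.
4 is in the range for the 1st.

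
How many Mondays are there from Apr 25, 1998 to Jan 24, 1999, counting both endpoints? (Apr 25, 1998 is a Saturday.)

Apr 25, 1998 is a Saturday; the first Monday on or after it is Apr 27, 1998 (2 days later).
From Apr 27, 1998 to Jan 24, 1999: 3 + 31 + 30 + 31 + 31 + 30 + 31 + 30 + 31 + 24 = 272 days (rest of Apr, May, Jun, Jul, Aug, Sep, Oct, Nov, Dec, Jan).
272 ÷ 7 = 38 full weeks with remainder 6, so 38 more Mondays after the first → 39.

39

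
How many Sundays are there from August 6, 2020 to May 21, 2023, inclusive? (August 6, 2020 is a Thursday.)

August 6, 2020 is a Thursday; the first Sunday on or after it is August 9, 2020 (3 days later).
From August 9, 2020 to May 21, 2023: 144 + 365 + 365 + 141 = 1015 days (rest of 2020, 2021, 2022, to May 21, 2023 in 2023).
1015 ÷ 7 = 145 full weeks with remainder 0, so 145 more Sundays after the first → 146.

146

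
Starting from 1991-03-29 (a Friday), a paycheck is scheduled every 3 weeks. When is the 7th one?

1991-08-02

The 7th occurrence is 6 intervals after the first: 6 × 21 = 126 days after 1991-03-29.
March has 31 days — 2 days to the end of March leaves 124.
April has 30 days (94 left).
May has 31 days (63 left).
June has 30 days (33 left).
July has 31 days (2 left).
2 days into August → 1991-08-02.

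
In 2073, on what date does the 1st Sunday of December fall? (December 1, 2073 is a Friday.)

December 2073 begins on a Friday, so the first Sunday is December 3 (2 days later).

3 December 2073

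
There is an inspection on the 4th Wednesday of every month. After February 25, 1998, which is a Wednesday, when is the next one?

February 1998 starts on a Sunday; its first Wednesday is the 4th, so the 4th Wednesday is the 25th — February 25, 1998.
That is not after February 25, 1998, so look at March 1998.
March 1998 starts on a Sunday; its first Wednesday is the 4th, so the 4th Wednesday is the 25th — March 25, 1998.

March 25, 1998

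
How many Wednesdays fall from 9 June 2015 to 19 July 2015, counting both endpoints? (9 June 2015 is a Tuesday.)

9 June 2015 is a Tuesday; the first Wednesday on or after it is 10 June 2015 (1 day later).
From 10 June 2015 to 19 July 2015: 20 + 19 = 39 days (rest of June, July).
39 ÷ 7 = 5 full weeks with remainder 4, so 5 more Wednesdays after the first → 6.

6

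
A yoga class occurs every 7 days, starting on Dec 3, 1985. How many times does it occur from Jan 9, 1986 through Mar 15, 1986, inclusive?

9

Occurrences land 7·i days after Dec 3, 1985 for i = 0, 1, 2, …
Jan 9, 1986 is 37 days after the start; 37 ÷ 7 = 5 remainder 2; since the remainder is 2, round up to i = 6. First occurrence in the window: #7 on Jan 14, 1986 (6×7 = 42 days in).
Mar 15, 1986 is 102 days after the start; 102 ÷ 7 = 14 remainder 4. Last occurrence in the window: #15 on Mar 11, 1986.
Occurrences #7 through #15: 9 in total.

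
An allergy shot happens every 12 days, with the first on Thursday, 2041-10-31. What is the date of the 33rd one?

The 33rd occurrence is 32 intervals after the first: 32 × 12 = 384 days after 2041-10-31.
October has 31 days — 0 days to the end of October leaves 384.
November has 30 days (354 left).
December has 31 days (323 left).
January has 31 days (292 left).
February has 28 days (264 left).
March has 31 days (233 left).
April has 30 days (203 left).
May has 31 days (172 left).
June has 30 days (142 left).
July has 31 days (111 left).
August has 31 days (80 left).
September has 30 days (50 left).
October has 31 days (19 left).
19 days into November → 2042-11-19.

2042-11-19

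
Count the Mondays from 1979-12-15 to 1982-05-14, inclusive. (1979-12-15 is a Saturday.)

1979-12-15 is a Saturday; the first Monday on or after it is 1979-12-17 (2 days later).
From 1979-12-17 to 1982-05-14: 14 + 366 + 365 + 134 = 879 days (rest of 1979, 1980, 1981, to 1982-05-14 in 1982).
879 ÷ 7 = 125 full weeks with remainder 4, so 125 more Mondays after the first → 126.

126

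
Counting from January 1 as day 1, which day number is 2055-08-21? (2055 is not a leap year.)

233

Days in months before August: 31 + 28 + 31 + 30 + 31 + 30 + 31 = 212.
Plus 21 days into August → day 233.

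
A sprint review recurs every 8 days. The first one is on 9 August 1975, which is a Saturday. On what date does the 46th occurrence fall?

The 46th occurrence is 45 intervals after the first: 45 × 8 = 360 days after 9 August 1975.
August has 31 days — 22 days to the end of August leaves 338.
September has 30 days (308 left).
October has 31 days (277 left).
November has 30 days (247 left).
December has 31 days (216 left).
January has 31 days (185 left).
February has 29 days (156 left).
March has 31 days (125 left).
April has 30 days (95 left).
May has 31 days (64 left).
June has 30 days (34 left).
July has 31 days (3 left).
3 days into August → 3 August 1976.

3 August 1976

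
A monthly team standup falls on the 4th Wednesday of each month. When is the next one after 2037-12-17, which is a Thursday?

December 2037 starts on a Tuesday; its first Wednesday is the 2nd, so the 4th Wednesday is the 23rd — 2037-12-23.
2037-12-23 is after 2037-12-17, so that is the next one.

2037-12-23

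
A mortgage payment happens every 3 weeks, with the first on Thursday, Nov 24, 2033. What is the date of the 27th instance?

The 27th occurrence is 26 intervals after the first: 26 × 21 = 546 days after Nov 24, 2033.
Nov has 30 days — 6 days to the end of Nov leaves 540.
From end of Nov to end of 2033 is 31 days (509 left).
2034 has 365 days (144 left).
Jan has 31 days (113 left).
Feb has 28 days (85 left).
Mar has 31 days (54 left).
Apr has 30 days (24 left).
24 days into May → May 24, 2035.

May 24, 2035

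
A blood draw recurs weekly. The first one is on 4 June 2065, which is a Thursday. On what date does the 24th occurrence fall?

The 24th occurrence is 23 intervals after the first: 23 × 7 = 161 days after 4 June 2065.
June has 30 days — 26 days to the end of June leaves 135.
July has 31 days (104 left).
August has 31 days (73 left).
September has 30 days (43 left).
October has 31 days (12 left).
12 days into November → 12 November 2065.

12 November 2065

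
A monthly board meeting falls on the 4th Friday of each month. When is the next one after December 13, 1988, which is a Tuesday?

December 23, 1988

December 1988 starts on a Thursday; its first Friday is the 2nd, so the 4th Friday is the 23rd — December 23, 1988.
December 23, 1988 is after December 13, 1988, so that is the next one.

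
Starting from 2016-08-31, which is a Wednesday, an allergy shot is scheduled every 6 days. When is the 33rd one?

The 33rd occurrence is 32 intervals after the first: 32 × 6 = 192 days after 2016-08-31.
August has 31 days — 0 days to the end of August leaves 192.
September has 30 days (162 left).
October has 31 days (131 left).
November has 30 days (101 left).
December has 31 days (70 left).
January has 31 days (39 left).
February has 28 days (11 left).
11 days into March → 2017-03-11.

2017-03-11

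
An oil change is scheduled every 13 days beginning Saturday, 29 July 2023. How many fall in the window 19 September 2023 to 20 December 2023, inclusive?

Occurrences land 13·i days after 29 July 2023 for i = 0, 1, 2, …
19 September 2023 is 52 days after the start; 52 ÷ 13 = 4 remainder 0. First occurrence in the window: #5 on 19 September 2023 (4×13 = 52 days in).
20 December 2023 is 144 days after the start; 144 ÷ 13 = 11 remainder 1. Last occurrence in the window: #12 on 19 December 2023.
Occurrences #5 through #12: 8 in total.

8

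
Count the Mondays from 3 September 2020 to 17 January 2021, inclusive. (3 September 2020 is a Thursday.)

19

3 September 2020 is a Thursday; the first Monday on or after it is 7 September 2020 (4 days later).
From 7 September 2020 to 17 January 2021: 23 + 31 + 30 + 31 + 17 = 132 days (rest of September, October, November, December, January).
132 ÷ 7 = 18 full weeks with remainder 6, so 18 more Mondays after the first → 19.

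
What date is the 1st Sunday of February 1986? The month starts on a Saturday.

2 February 1986

February 1986 begins on a Saturday, so the first Sunday is February 2 (1 day later).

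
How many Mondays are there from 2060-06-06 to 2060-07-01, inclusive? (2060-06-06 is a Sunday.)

2060-06-06 is a Sunday; the first Monday on or after it is 2060-06-07 (1 day later).
From 2060-06-07 to 2060-07-01: 23 + 1 = 24 days (rest of June, July).
24 ÷ 7 = 3 full weeks with remainder 3, so 3 more Mondays after the first → 4.

4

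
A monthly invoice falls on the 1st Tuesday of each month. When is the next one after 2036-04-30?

2036-05-06

April 2036 starts on a Tuesday, so its 1st Tuesday is 2036-04-01.
That is not after 2036-04-30, so look at May 2036.
May 2036 starts on a Thursday, so its 1st Tuesday is 2036-05-06 (5 days in).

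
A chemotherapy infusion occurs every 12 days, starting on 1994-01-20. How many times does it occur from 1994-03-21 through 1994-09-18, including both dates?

Occurrences land 12·i days after 1994-01-20 for i = 0, 1, 2, …
1994-03-21 is 60 days after the start; 60 ÷ 12 = 5 remainder 0. First occurrence in the window: #6 on 1994-03-21 (5×12 = 60 days in).
1994-09-18 is 241 days after the start; 241 ÷ 12 = 20 remainder 1. Last occurrence in the window: #21 on 1994-09-17.
Occurrences #6 through #21: 16 in total.

16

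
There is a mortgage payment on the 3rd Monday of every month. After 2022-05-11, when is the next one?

2022-05-16

May 2022 starts on a Sunday; its first Monday is the 2nd, so the 3rd Monday is the 16th — 2022-05-16.
2022-05-16 is after 2022-05-11, so that is the next one.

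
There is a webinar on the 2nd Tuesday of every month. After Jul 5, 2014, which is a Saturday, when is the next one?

Jul 2014 starts on a Tuesday; its first Tuesday is the 1st, so the 2nd Tuesday is the 8th — Jul 8, 2014.
Jul 8, 2014 is after Jul 5, 2014, so that is the next one.

Jul 8, 2014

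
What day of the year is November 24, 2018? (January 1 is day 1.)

Days in months before November: 31 + 28 + 31 + 30 + 31 + 30 + 31 + 31 + 30 + 31 = 304.
Plus 24 days into November → day 328.

328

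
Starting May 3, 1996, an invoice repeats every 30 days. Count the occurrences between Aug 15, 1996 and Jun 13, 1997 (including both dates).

Occurrences land 30·i days after May 3, 1996 for i = 0, 1, 2, …
Aug 15, 1996 is 104 days after the start; 104 ÷ 30 = 3 remainder 14; since the remainder is 14, round up to i = 4. First occurrence in the window: #5 on Aug 31, 1996 (4×30 = 120 days in).
Jun 13, 1997 is 406 days after the start; 406 ÷ 30 = 13 remainder 16. Last occurrence in the window: #14 on May 28, 1997.
Occurrences #5 through #14: 10 in total.

10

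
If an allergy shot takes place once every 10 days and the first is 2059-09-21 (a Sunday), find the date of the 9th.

The 9th occurrence is 8 intervals after the first: 8 × 10 = 80 days after 2059-09-21.
September has 30 days — 9 days to the end of September leaves 71.
October has 31 days (40 left).
November has 30 days (10 left).
10 days into December → 2059-12-10.

2059-12-10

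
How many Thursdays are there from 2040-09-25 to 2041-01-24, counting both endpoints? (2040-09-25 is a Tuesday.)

18

2040-09-25 is a Tuesday; the first Thursday on or after it is 2040-09-27 (2 days later).
From 2040-09-27 to 2041-01-24: 3 + 31 + 30 + 31 + 24 = 119 days (rest of September, October, November, December, January).
119 ÷ 7 = 17 full weeks with remainder 0, so 17 more Thursdays after the first → 18.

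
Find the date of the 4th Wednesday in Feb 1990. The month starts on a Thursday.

Feb 1990 begins on a Thursday, so the first Wednesday is Feb 7 (6 days later).
The 4th Wednesday is 3 weeks later: 7 + 21 = 28.

Feb 28, 1990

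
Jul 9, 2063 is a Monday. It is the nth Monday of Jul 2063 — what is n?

2nd

Day 9 falls in week ⌈9/7⌉ of the month.
Days 1–7 hold the 1st Monday, 8–14 the 2nd, 15–21 the 3rd, 22–28 the 4th, 29–31 the 5th.
9 is in the range for the 2nd.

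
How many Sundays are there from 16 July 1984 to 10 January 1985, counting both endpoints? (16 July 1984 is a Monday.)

25

16 July 1984 is a Monday; the first Sunday on or after it is 22 July 1984 (6 days later).
From 22 July 1984 to 10 January 1985: 9 + 31 + 30 + 31 + 30 + 31 + 10 = 172 days (rest of July, August, September, October, November, December, January).
172 ÷ 7 = 24 full weeks with remainder 4, so 24 more Sundays after the first → 25.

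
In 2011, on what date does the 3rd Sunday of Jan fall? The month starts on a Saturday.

Jan 16, 2011

Jan 2011 begins on a Saturday, so the first Sunday is Jan 2 (1 day later).
The 3rd Sunday is 2 weeks later: 2 + 14 = 16.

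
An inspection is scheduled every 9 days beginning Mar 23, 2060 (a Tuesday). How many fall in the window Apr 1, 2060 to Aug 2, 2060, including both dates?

Occurrences land 9·i days after Mar 23, 2060 for i = 0, 1, 2, …
Apr 1, 2060 is 9 days after the start; 9 ÷ 9 = 1 remainder 0. First occurrence in the window: #2 on Apr 1, 2060 (1×9 = 9 days in).
Aug 2, 2060 is 132 days after the start; 132 ÷ 9 = 14 remainder 6. Last occurrence in the window: #15 on Jul 27, 2060.
Occurrences #2 through #15: 14 in total.

14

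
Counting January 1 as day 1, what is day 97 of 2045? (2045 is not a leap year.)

January has 31 days (97 − 31 = 66 remain).
February has 28 days (66 − 28 = 38 remain).
March has 31 days (38 − 31 = 7 remain).
7 into April → April 7.

7 April 2045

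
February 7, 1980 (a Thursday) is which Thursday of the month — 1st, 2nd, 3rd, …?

1st

Day 7 falls in week ⌈7/7⌉ of the month.
Days 1–7 hold the 1st Thursday, 8–14 the 2nd, 15–21 the 3rd, 22–28 the 4th, 29–31 the 5th.
7 is in the range for the 1st.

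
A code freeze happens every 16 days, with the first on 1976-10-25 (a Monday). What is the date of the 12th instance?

The 12th occurrence is 11 intervals after the first: 11 × 16 = 176 days after 1976-10-25.
October has 31 days — 6 days to the end of October leaves 170.
November has 30 days (140 left).
December has 31 days (109 left).
January has 31 days (78 left).
February has 28 days (50 left).
March has 31 days (19 left).
19 days into April → 1977-04-19.

1977-04-19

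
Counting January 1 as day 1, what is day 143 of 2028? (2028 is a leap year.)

January has 31 days (143 − 31 = 112 remain).
February has 29 days (112 − 29 = 83 remain).
March has 31 days (83 − 31 = 52 remain).
April has 30 days (52 − 30 = 22 remain).
22 into May → May 22.

May 22, 2028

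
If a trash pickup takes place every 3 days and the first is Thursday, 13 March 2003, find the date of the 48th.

The 48th occurrence is 47 intervals after the first: 47 × 3 = 141 days after 13 March 2003.
March has 31 days — 18 days to the end of March leaves 123.
April has 30 days (93 left).
May has 31 days (62 left).
June has 30 days (32 left).
July has 31 days (1 left).
1 day into August → 1 August 2003.

1 August 2003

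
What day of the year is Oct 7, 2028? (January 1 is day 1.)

Days in months before Oct: 31 + 29 + 31 + 30 + 31 + 30 + 31 + 31 + 30 = 274.
Plus 7 days into Oct → day 281.

281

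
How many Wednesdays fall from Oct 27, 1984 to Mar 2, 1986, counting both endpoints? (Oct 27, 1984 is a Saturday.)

70

Oct 27, 1984 is a Saturday; the first Wednesday on or after it is Oct 31, 1984 (4 days later).
From Oct 31, 1984 to Mar 2, 1986: 61 + 365 + 61 = 487 days (rest of 1984, 1985, to Mar 2, 1986 in 1986).
487 ÷ 7 = 69 full weeks with remainder 4, so 69 more Wednesdays after the first → 70.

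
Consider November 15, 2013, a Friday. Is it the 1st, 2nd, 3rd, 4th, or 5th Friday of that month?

Day 15 falls in week ⌈15/7⌉ of the month.
Days 1–7 hold the 1st Friday, 8–14 the 2nd, 15–21 the 3rd, 22–28 the 4th, 29–31 the 5th.
15 is in the range for the 3rd.

3rd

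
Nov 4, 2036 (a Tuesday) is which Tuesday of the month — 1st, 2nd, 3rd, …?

Day 4 falls in week ⌈4/7⌉ of the month.
Days 1–7 hold the 1st Tuesday, 8–14 the 2nd, 15–21 the 3rd, 22–28 the 4th, 29–31 the 5th.
4 is in the range for the 1st.

1st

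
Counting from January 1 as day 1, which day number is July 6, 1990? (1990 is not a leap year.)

187

Days in months before July: 31 + 28 + 31 + 30 + 31 + 30 = 181.
Plus 6 days into July → day 187.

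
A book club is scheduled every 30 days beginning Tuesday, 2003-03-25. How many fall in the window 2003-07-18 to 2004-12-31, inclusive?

Occurrences land 30·i days after 2003-03-25 for i = 0, 1, 2, …
2003-07-18 is 115 days after the start; 115 ÷ 30 = 3 remainder 25; since the remainder is 25, round up to i = 4. First occurrence in the window: #5 on 2003-07-23 (4×30 = 120 days in).
2004-12-31 is 647 days after the start; 647 ÷ 30 = 21 remainder 17. Last occurrence in the window: #22 on 2004-12-14.
Occurrences #5 through #22: 18 in total.

18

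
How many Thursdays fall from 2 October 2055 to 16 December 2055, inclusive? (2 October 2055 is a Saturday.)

11

2 October 2055 is a Saturday; the first Thursday on or after it is 7 October 2055 (5 days later).
From 7 October 2055 to 16 December 2055: 24 + 30 + 16 = 70 days (rest of October, November, December).
70 ÷ 7 = 10 full weeks with remainder 0, so 10 more Thursdays after the first → 11.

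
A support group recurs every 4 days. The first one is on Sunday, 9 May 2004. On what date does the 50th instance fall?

21 November 2004

The 50th occurrence is 49 intervals after the first: 49 × 4 = 196 days after 9 May 2004.
May has 31 days — 22 days to the end of May leaves 174.
June has 30 days (144 left).
July has 31 days (113 left).
August has 31 days (82 left).
September has 30 days (52 left).
October has 31 days (21 left).
21 days into November → 21 November 2004.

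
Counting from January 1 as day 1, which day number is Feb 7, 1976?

Days in months before Feb: 31 = 31.
Plus 7 days into Feb → day 38.

38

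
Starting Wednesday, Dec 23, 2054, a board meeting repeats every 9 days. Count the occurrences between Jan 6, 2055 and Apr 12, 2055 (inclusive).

11

Occurrences land 9·i days after Dec 23, 2054 for i = 0, 1, 2, …
Jan 6, 2055 is 14 days after the start; 14 ÷ 9 = 1 remainder 5; since the remainder is 5, round up to i = 2. First occurrence in the window: #3 on Jan 10, 2055 (2×9 = 18 days in).
Apr 12, 2055 is 110 days after the start; 110 ÷ 9 = 12 remainder 2. Last occurrence in the window: #13 on Apr 10, 2055.
Occurrences #3 through #13: 11 in total.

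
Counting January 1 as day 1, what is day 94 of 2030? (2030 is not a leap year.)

2030-04-04

January has 31 days (94 − 31 = 63 remain).
February has 28 days (63 − 28 = 35 remain).
March has 31 days (35 − 31 = 4 remain).
4 into April → April 4.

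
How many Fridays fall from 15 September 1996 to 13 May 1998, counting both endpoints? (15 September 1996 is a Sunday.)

86

15 September 1996 is a Sunday; the first Friday on or after it is 20 September 1996 (5 days later).
From 20 September 1996 to 13 May 1998: 102 + 365 + 133 = 600 days (rest of 1996, 1997, to 13 May 1998 in 1998).
600 ÷ 7 = 85 full weeks with remainder 5, so 85 more Fridays after the first → 86.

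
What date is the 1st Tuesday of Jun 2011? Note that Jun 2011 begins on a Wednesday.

Jun 7, 2011

Jun 2011 begins on a Wednesday, so the first Tuesday is Jun 7 (6 days later).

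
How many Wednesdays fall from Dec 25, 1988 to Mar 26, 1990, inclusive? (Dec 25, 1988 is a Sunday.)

65

Dec 25, 1988 is a Sunday; the first Wednesday on or after it is Dec 28, 1988 (3 days later).
From Dec 28, 1988 to Mar 26, 1990: 3 + 365 + 85 = 453 days (rest of 1988, 1989, to Mar 26, 1990 in 1990).
453 ÷ 7 = 64 full weeks with remainder 5, so 64 more Wednesdays after the first → 65.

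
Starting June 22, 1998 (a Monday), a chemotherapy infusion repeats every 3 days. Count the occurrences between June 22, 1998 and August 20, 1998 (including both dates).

Occurrences land 3·i days after June 22, 1998 for i = 0, 1, 2, …
The window opens on the start date, so the first occurrence inside is #1 on June 22, 1998.
August 20, 1998 is 59 days after the start; 59 ÷ 3 = 19 remainder 2. Last occurrence in the window: #20 on August 18, 1998.
Occurrences #1 through #20: 20 in total.

20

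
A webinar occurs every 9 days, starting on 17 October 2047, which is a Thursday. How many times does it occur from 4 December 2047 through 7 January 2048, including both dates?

4

Occurrences land 9·i days after 17 October 2047 for i = 0, 1, 2, …
4 December 2047 is 48 days after the start; 48 ÷ 9 = 5 remainder 3; since the remainder is 3, round up to i = 6. First occurrence in the window: #7 on 10 December 2047 (6×9 = 54 days in).
7 January 2048 is 82 days after the start; 82 ÷ 9 = 9 remainder 1. Last occurrence in the window: #10 on 6 January 2048.
Occurrences #7 through #10: 4 in total.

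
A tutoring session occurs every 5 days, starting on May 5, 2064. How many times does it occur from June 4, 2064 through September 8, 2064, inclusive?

Occurrences land 5·i days after May 5, 2064 for i = 0, 1, 2, …
June 4, 2064 is 30 days after the start; 30 ÷ 5 = 6 remainder 0. First occurrence in the window: #7 on June 4, 2064 (6×5 = 30 days in).
September 8, 2064 is 126 days after the start; 126 ÷ 5 = 25 remainder 1. Last occurrence in the window: #26 on September 7, 2064.
Occurrences #7 through #26: 20 in total.

20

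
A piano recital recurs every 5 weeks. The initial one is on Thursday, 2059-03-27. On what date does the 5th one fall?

The 5th occurrence is 4 intervals after the first: 4 × 35 = 140 days after 2059-03-27.
March has 31 days — 4 days to the end of March leaves 136.
April has 30 days (106 left).
May has 31 days (75 left).
June has 30 days (45 left).
July has 31 days (14 left).
14 days into August → 2059-08-14.

2059-08-14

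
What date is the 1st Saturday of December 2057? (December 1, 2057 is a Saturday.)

December 2057 begins on a Saturday, so the first Saturday is December 1.

December 1, 2057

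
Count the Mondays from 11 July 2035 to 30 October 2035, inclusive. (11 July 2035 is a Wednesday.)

11 July 2035 is a Wednesday; the first Monday on or after it is 16 July 2035 (5 days later).
From 16 July 2035 to 30 October 2035: 15 + 31 + 30 + 30 = 106 days (rest of July, August, September, October).
106 ÷ 7 = 15 full weeks with remainder 1, so 15 more Mondays after the first → 16.

16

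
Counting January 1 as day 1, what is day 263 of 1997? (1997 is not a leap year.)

January has 31 days (263 − 31 = 232 remain).
February has 28 days (232 − 28 = 204 remain).
March has 31 days (204 − 31 = 173 remain).
April has 30 days (173 − 30 = 143 remain).
May has 31 days (143 − 31 = 112 remain).
June has 30 days (112 − 30 = 82 remain).
July has 31 days (82 − 31 = 51 remain).
August has 31 days (51 − 31 = 20 remain).
20 into September → September 20.

1997-09-20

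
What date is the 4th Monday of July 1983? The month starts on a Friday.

25 July 1983

July 1983 begins on a Friday, so the first Monday is July 4 (3 days later).
The 4th Monday is 3 weeks later: 4 + 21 = 25.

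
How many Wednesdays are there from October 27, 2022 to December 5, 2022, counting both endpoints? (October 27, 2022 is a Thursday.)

5

October 27, 2022 is a Thursday; the first Wednesday on or after it is November 2, 2022 (6 days later).
From November 2, 2022 to December 5, 2022: 28 + 5 = 33 days (rest of November, December).
33 ÷ 7 = 4 full weeks with remainder 5, so 4 more Wednesdays after the first → 5.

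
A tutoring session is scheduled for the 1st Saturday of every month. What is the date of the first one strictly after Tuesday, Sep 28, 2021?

Sep 2021 starts on a Wednesday, so its 1st Saturday is Sep 4, 2021 (3 days in).
That is not after Sep 28, 2021, so look at Oct 2021.
Oct 2021 starts on a Friday, so its 1st Saturday is Oct 2, 2021 (1 day in).

Oct 2, 2021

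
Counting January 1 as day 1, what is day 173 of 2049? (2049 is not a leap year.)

Jun 22, 2049

Jan has 31 days (173 − 31 = 142 remain).
Feb has 28 days (142 − 28 = 114 remain).
Mar has 31 days (114 − 31 = 83 remain).
Apr has 30 days (83 − 30 = 53 remain).
May has 31 days (53 − 31 = 22 remain).
22 into Jun → Jun 22.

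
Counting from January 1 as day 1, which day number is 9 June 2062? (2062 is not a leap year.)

160

Days in months before June: 31 + 28 + 31 + 30 + 31 = 151.
Plus 9 days into June → day 160.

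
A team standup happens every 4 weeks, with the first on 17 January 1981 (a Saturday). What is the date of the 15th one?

The 15th occurrence is 14 intervals after the first: 14 × 28 = 392 days after 17 January 1981.
January has 31 days — 14 days to the end of January leaves 378.
February has 28 days (350 left).
March has 31 days (319 left).
April has 30 days (289 left).
May has 31 days (258 left).
June has 30 days (228 left).
July has 31 days (197 left).
August has 31 days (166 left).
September has 30 days (136 left).
October has 31 days (105 left).
November has 30 days (75 left).
December has 31 days (44 left).
January has 31 days (13 left).
13 days into February → 13 February 1982.

13 February 1982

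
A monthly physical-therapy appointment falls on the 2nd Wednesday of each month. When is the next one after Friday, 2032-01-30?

January 2032 starts on a Thursday; its first Wednesday is the 7th, so the 2nd Wednesday is the 14th — 2032-01-14.
That is not after 2032-01-30, so look at February 2032.
February 2032 starts on a Sunday; its first Wednesday is the 4th, so the 2nd Wednesday is the 11th — 2032-02-11.

2032-02-11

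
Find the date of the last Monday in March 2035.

March 26, 2035

The first Monday of March 2035 is March 5.
March 2035 has 31 days. Adding weeks: 5, 12, 19, 26 — the last one ≤ 31 is the 26th.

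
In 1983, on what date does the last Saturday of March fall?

26 March 1983

The first Saturday of March 1983 is March 5.
March 1983 has 31 days. Adding weeks: 5, 12, 19, 26 — the last one ≤ 31 is the 26th.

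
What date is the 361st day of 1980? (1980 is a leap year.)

January has 31 days (361 − 31 = 330 remain).
February has 29 days (330 − 29 = 301 remain).
March has 31 days (301 − 31 = 270 remain).
April has 30 days (270 − 30 = 240 remain).
May has 31 days (240 − 31 = 209 remain).
June has 30 days (209 − 30 = 179 remain).
July has 31 days (179 − 31 = 148 remain).
August has 31 days (148 − 31 = 117 remain).
September has 30 days (117 − 30 = 87 remain).
October has 31 days (87 − 31 = 56 remain).
November has 30 days (56 − 30 = 26 remain).
26 into December → December 26.

26 December 1980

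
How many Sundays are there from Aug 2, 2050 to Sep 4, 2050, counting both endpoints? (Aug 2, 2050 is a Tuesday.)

5

Aug 2, 2050 is a Tuesday; the first Sunday on or after it is Aug 7, 2050 (5 days later).
From Aug 7, 2050 to Sep 4, 2050: 24 + 4 = 28 days (rest of Aug, Sep).
28 ÷ 7 = 4 full weeks with remainder 0, so 4 more Sundays after the first → 5.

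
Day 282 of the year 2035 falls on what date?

Oct 9, 2035

Jan has 31 days (282 − 31 = 251 remain).
Feb has 28 days (251 − 28 = 223 remain).
Mar has 31 days (223 − 31 = 192 remain).
Apr has 30 days (192 − 30 = 162 remain).
May has 31 days (162 − 31 = 131 remain).
Jun has 30 days (131 − 30 = 101 remain).
Jul has 31 days (101 − 31 = 70 remain).
Aug has 31 days (70 − 31 = 39 remain).
Sep has 30 days (39 − 30 = 9 remain).
9 into Oct → Oct 9.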